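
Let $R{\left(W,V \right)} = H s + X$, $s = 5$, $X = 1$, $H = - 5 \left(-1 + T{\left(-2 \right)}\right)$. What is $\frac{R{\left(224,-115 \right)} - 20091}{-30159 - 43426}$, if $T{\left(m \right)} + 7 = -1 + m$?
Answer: $\frac{3963}{14717} \approx 0.26928$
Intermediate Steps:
$T{\left(m \right)} = -8 + m$ ($T{\left(m \right)} = -7 + \left(-1 + m\right) = -8 + m$)
$H = 55$ ($H = - 5 \left(-1 - 10\right) = \left(-5\right) \left(-11\right) = 55$)
$R{\left(W,V \right)} = 276$ ($R{\left(W,V \right)} = 55 \cdot 5 + 1 = 275 + 1 = 276$)
$\frac{R{\left(224,-115 \right)} - 20091}{-30159 - 43426} = \frac{276 - 20091}{-30159 - 43426} = - \frac{19815}{-73585} = \left(-19815\right) \left(- \frac{1}{73585}\right) = \frac{3963}{14717}$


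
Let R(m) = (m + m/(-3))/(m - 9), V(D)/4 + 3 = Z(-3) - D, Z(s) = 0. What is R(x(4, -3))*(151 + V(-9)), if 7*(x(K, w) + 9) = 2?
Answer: 10675/186 ≈ 57.392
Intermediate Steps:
x(K, w) = -61/7 (x(K, w) = -9 + (⅐)*2 = -9 + 2/7 = -61/7)
V(D) = -12 - 4*D (V(D) = -12 + 4*(0 - D) = -12 + 4*(-D) = -12 - 4*D)
R(m) = 2*m/(3*(-9 + m)) (R(m) = (m + m*(-⅓))/(-9 + m) = (m - m/3)/(-9 + m) = (2*m/3)/(-9 + m) = 2*m/(3*(-9 + m)))
R(x(4, -3))*(151 + V(-9)) = ((⅔)*(-61/7)/(-9 - 61/7))*(151 + (-12 - 4*(-9))) = ((⅔)*(-61/7)/(-124/7))*(151 + (-12 + 36)) = ((⅔)*(-61/7)*(-7/124))*(151 + 24) = (61/186)*175 = 10675/186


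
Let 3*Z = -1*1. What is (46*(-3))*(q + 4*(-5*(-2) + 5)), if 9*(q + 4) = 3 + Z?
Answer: -69920/9 ≈ -7768.9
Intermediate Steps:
Z = -1/3 (Z = (-1*1)/3 = (1/3)*(-1) = -1/3 ≈ -0.33333)
q = -100/27 (q = -4 + (3 - 1/3)/9 = -4 + (1/9)*(8/3) = -4 + 8/27 = -100/27 ≈ -3.7037)
(46*(-3))*(q + 4*(-5*(-2) + 5)) = (46*(-3))*(-100/27 + 4*(-5*(-2) + 5)) = -138*(-100/27 + 4*(10 + 5)) = -138*(-100/27 + 4*15) = -138*(-100/27 + 60) = -138*1520/27 = -69920/9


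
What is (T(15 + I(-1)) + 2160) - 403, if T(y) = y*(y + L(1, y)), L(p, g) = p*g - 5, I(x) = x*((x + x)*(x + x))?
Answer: 1944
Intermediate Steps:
I(x) = 4*x³ (I(x) = x*((2*x)*(2*x)) = x*(4*x²) = 4*x³)
L(p, g) = -5 + g*p (L(p, g) = g*p - 5 = -5 + g*p)
T(y) = y*(-5 + 2*y) (T(y) = y*(y + (-5 + y*1)) = y*(y + (-5 + y)) = y*(-5 + 2*y))
(T(15 + I(-1)) + 2160) - 403 = ((15 + 4*(-1)³)*(-5 + 2*(15 + 4*(-1)³)) + 2160) - 403 = ((15 + 4*(-1))*(-5 + 2*(15 + 4*(-1))) + 2160) - 403 = ((15 - 4)*(-5 + 2*(15 - 4)) + 2160) - 403 = (11*(-5 + 2*11) + 2160) - 403 = (11*(-5 + 22) + 2160) - 403 = (11*17 + 2160) - 403 = (187 + 2160) - 403 = 2347 - 403 = 1944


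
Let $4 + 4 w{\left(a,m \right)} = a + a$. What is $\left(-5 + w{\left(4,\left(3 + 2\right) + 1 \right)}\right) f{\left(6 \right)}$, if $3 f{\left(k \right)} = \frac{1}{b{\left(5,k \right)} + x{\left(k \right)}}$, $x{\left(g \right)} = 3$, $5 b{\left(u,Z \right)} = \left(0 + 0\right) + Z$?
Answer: $- \frac{20}{63} \approx -0.31746$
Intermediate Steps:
$b{\left(u,Z \right)} = \frac{Z}{5}$ ($b{\left(u,Z \right)} = \frac{\left(0 + 0\right) + Z}{5} = \frac{0 + Z}{5} = \frac{Z}{5}$)
$f{\left(k \right)} = \frac{1}{3 \left(3 + \frac{k}{5}\right)}$ ($f{\left(k \right)} = \frac{1}{3 \left(\frac{k}{5} + 3\right)} = \frac{1}{3 \left(3 + \frac{k}{5}\right)}$)
$w{\left(a,m \right)} = -1 + \frac{a}{2}$ ($w{\left(a,m \right)} = -1 + \frac{a + a}{4} = -1 + \frac{2 a}{4} = -1 + \frac{a}{2}$)
$\left(-5 + w{\left(4,\left(3 + 2\right) + 1 \right)}\right) f{\left(6 \right)} = \left(-5 + \left(-1 + \frac{1}{2} \cdot 4\right)\right) \frac{5}{3 \left(15 + 6\right)} = \left(-5 + \left(-1 + 2\right)\right) \frac{5}{3 \cdot 21} = \left(-5 + 1\right) \frac{5}{3} \cdot \frac{1}{21} = \left(-4\right) \frac{5}{63} = - \frac{20}{63}$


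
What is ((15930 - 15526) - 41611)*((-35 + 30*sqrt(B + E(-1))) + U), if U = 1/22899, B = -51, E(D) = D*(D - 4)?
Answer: 33025927048/22899 - 1236210*I*sqrt(46) ≈ 1.4422e+6 - 8.3844e+6*I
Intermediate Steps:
E(D) = D*(-4 + D)
U = 1/22899 ≈ 4.3670e-5
((15930 - 15526) - 41611)*((-35 + 30*sqrt(B + E(-1))) + U) = ((15930 - 15526) - 41611)*((-35 + 30*sqrt(-51 - (-4 - 1))) + 1/22899) = (404 - 41611)*((-35 + 30*sqrt(-51 - 1*(-5))) + 1/22899) = -41207*((-35 + 30*sqrt(-51 + 5)) + 1/22899) = -41207*((-35 + 30*sqrt(-46)) + 1/22899) = -41207*((-35 + 30*(I*sqrt(46))) + 1/22899) = -41207*((-35 + 30*I*sqrt(46)) + 1/22899) = -41207*(-801464/22899 + 30*I*sqrt(46)) = 33025927048/22899 - 1236210*I*sqrt(46)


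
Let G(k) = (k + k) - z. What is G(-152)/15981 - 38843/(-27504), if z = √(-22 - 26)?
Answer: 204129589/146513808 - 4*I*√3/15981 ≈ 1.3932 - 0.00043353*I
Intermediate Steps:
z = 4*I*√3 (z = √(-48) = 4*I*√3 ≈ 6.9282*I)
G(k) = 2*k - 4*I*√3 (G(k) = (k + k) - 4*I*√3 = 2*k - 4*I*√3)
G(-152)/15981 - 38843/(-27504) = (2*(-152) - 4*I*√3)/15981 - 38843/(-27504) = (-304 - 4*I*√3)*(1/15981) - 38843*(-1/27504) = (-304/15981 - 4*I*√3/15981) + 38843/27504 = 204129589/146513808 - 4*I*√3/15981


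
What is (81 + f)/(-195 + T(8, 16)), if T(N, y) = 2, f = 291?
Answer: -372/193 ≈ -1.9275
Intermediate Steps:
(81 + f)/(-195 + T(8, 16)) = (81 + 291)/(-195 + 2) = 372/(-193) = 372*(-1/193) = -372/193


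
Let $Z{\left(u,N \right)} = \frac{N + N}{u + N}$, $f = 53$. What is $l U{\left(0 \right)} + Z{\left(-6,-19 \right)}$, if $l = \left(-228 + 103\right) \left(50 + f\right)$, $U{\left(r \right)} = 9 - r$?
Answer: $- \frac{2896837}{25} \approx -1.1587 \cdot 10^{5}$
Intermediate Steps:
$l = -12875$ ($l = \left(-228 + 103\right) \left(50 + 53\right) = \left(-125\right) 103 = -12875$)
$Z{\left(u,N \right)} = \frac{2 N}{N + u}$
$l U{\left(0 \right)} + Z{\left(-6,-19 \right)} = - 12875 \left(9 - 0\right) + 2 \left(-19\right) \frac{1}{-19 - 6} = - 12875 \left(9 + 0\right) + 2 \left(-19\right) \frac{1}{-25} = \left(-12875\right) 9 + 2 \left(-19\right) \left(- \frac{1}{25}\right) = -115875 + \frac{38}{25} = - \frac{2896837}{25}$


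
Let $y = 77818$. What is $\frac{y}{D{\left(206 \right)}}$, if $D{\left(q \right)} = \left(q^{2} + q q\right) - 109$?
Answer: $\frac{77818}{84763} \approx 0.91807$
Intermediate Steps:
$D{\left(q \right)} = -109 + 2 q^{2}$ ($D{\left(q \right)} = \left(q^{2} + q^{2}\right) - 109 = 2 q^{2} - 109 = -109 + 2 q^{2}$)
$\frac{y}{D{\left(206 \right)}} = \frac{77818}{-109 + 2 \cdot 206^{2}} = \frac{77818}{-109 + 2 \cdot 42436} = \frac{77818}{-109 + 84872} = \frac{77818}{84763}$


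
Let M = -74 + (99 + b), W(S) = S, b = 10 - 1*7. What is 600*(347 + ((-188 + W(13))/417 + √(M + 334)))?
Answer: 28904800/139 + 600*√362 ≈ 2.1936e+5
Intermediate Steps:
b = 3 (b = 10 - 7 = 3)
M = 28 (M = -74 + (99 + 3) = -74 + 102 = 28)
600*(347 + ((-188 + W(13))/417 + √(M + 334))) = 600*(347 + ((-188 + 13)/417 + √(28 + 334))) = 600*(347 + (-175*1/417 + √362)) = 600*(347 + (-175/417 + √362)) = 600*(144524/417 + √362) = 28904800/139 + 600*√362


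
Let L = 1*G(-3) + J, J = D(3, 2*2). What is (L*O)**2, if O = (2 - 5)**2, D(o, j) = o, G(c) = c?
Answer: 0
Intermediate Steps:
O = 9 (O = (-3)**2 = 9)
J = 3
L = 0 (L = 1*(-3) + 3 = -3 + 3 = 0)
(L*O)**2 = (0*9)**2 = 0**2 = 0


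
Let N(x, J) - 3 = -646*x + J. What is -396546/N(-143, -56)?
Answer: -132182/30775 ≈ -4.2951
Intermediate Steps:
N(x, J) = 3 + J - 646*x (N(x, J) = 3 + (-646*x + J) = 3 + (J - 646*x) = 3 + J - 646*x)
-396546/N(-143, -56) = -396546/(3 - 56 - 646*(-143)) = -396546/(3 - 56 + 92378) = -396546/92325 = -396546*1/92325 = -132182/30775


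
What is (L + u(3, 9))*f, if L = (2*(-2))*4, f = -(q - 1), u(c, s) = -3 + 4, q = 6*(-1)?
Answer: -105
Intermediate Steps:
q = -6
u(c, s) = 1
f = 7 (f = -(-6 - 1) = -1*(-7) = 7)
L = -16 (L = -4*4 = -16)
(L + u(3, 9))*f = (-16 + 1)*7 = -15*7 = -105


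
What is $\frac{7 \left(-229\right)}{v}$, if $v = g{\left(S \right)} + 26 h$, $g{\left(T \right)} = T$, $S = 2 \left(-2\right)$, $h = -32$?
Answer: $\frac{1603}{836} \approx 1.9175$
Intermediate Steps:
$S = -4$
$v = -836$ ($v = -4 + 26 \left(-32\right) = -4 - 832 = -836$)
$\frac{7 \left(-229\right)}{v} = \frac{7 \left(-229\right)}{-836} = \left(-1603\right) \left(- \frac{1}{836}\right) = \frac{1603}{836}$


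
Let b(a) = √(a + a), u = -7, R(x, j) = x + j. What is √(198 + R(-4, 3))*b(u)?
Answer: I*√2758 ≈ 52.517*I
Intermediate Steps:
R(x, j) = j + x
b(a) = √2*√a (b(a) = √(2*a) = √2*√a)
√(198 + R(-4, 3))*b(u) = √(198 + (3 - 4))*(√2*√(-7)) = √(198 - 1)*(√2*(I*√7)) = √197*(I*√14) = I*√2758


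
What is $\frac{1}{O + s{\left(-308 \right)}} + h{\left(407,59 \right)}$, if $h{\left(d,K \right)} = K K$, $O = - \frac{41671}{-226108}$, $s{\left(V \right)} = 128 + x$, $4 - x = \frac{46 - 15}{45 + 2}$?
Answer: $\frac{4865485159377}{1397723221} \approx 3481.0$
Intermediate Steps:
$x = \frac{157}{47}$ ($x = 4 - \frac{46 - 15}{45 + 2} = 4 - \frac{31}{47} = \frac{157}{47} \approx 3.3404$)
$s{\left(V \right)} = \frac{6173}{47}$ ($s{\left(V \right)} = 128 + \frac{157}{47} = \frac{6173}{47}$)
$O = \frac{41671}{226108}$ ($O = \left(-41671\right) \left(- \frac{1}{226108}\right) = \frac{41671}{226108} \approx 0.1843$)
$h{\left(d,K \right)} = K^{2}$
$\frac{1}{O + s{\left(-308 \right)}} + h{\left(407,59 \right)} = \frac{1}{\frac{41671}{226108} + \frac{6173}{47}} + 59^{2} = \frac{1}{\frac{1397723221}{10627076}} + 3481 = \frac{10627076}{1397723221} + 3481 = \frac{4865485159377}{1397723221}$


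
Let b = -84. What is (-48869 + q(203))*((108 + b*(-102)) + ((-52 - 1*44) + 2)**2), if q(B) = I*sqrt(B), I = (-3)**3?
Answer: -855793928 - 472824*sqrt(203) ≈ -8.6253e+8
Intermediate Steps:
I = -27
q(B) = -27*sqrt(B)
(-48869 + q(203))*((108 + b*(-102)) + ((-52 - 1*44) + 2)**2) = (-48869 - 27*sqrt(203))*((108 - 84*(-102)) + ((-52 - 1*44) + 2)**2) = (-48869 - 27*sqrt(203))*((108 + 8568) + ((-52 - 44) + 2)**2) = (-48869 - 27*sqrt(203))*(8676 + (-96 + 2)**2) = (-48869 - 27*sqrt(203))*(8676 + (-94)**2) = (-48869 - 27*sqrt(203))*(8676 + 8836) = (-48869 - 27*sqrt(203))*17512 = -855793928 - 472824*sqrt(203)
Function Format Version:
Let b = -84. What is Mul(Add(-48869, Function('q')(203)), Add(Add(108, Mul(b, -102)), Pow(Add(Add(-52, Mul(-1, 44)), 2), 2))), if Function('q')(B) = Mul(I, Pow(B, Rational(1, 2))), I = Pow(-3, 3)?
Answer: Add(-855793928, Mul(-472824, Pow(203, Rational(1, 2)))) ≈ -8.6253e+8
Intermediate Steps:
I = -27
Function('q')(B) = Mul(-27, Pow(B, Rational(1, 2)))
Mul(Add(-48869, Function('q')(203)), Add(Add(108, Mul(b, -102)), Pow(Add(Add(-52, Mul(-1, 44)), 2), 2))) = Mul(Add(-48869, Mul(-27, Pow(203, Rational(1, 2)))), Add(Add(108, Mul(-84, -102)), Pow(Add(Add(-52, Mul(-1, 44)), 2), 2))) = Mul(Add(-48869, Mul(-27, Pow(203, Rational(1, 2)))), Add(Add(108, 8568), Pow(Add(Add(-52, -44), 2), 2))) = Mul(Add(-48869, Mul(-27, Pow(203, Rational(1, 2)))), Add(8676, Pow(Add(-96, 2), 2))) = Mul(Add(-48869, Mul(-27, Pow(203, Rational(1, 2)))), Add(8676, Pow(-94, 2))) = Mul(Add(-48869, Mul(-27, Pow(203, Rational(1, 2)))), Add(8676, 8836)) = Mul(Add(-48869, Mul(-27, Pow(203, Rational(1, 2)))), 17512) = Add(-855793928, Mul(-472824, Pow(203, Rational(1, 2))))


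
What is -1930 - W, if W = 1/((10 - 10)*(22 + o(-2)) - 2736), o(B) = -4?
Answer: -5280479/2736 ≈ -1930.0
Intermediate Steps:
W = -1/2736 (W = 1/((10 - 10)*(22 - 4) - 2736) = 1/(0*18 - 2736) = 1/(0 - 2736) = 1/(-2736) = -1/2736 ≈ -0.00036550)
-1930 - W = -1930 - 1*(-1/2736) = -1930 + 1/2736 = -5280479/2736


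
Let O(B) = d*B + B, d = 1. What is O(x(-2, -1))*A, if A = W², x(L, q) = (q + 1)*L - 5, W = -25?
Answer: -6250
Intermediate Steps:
x(L, q) = -5 + L*(1 + q) (x(L, q) = (1 + q)*L - 5 = L*(1 + q) - 5 = -5 + L*(1 + q))
O(B) = 2*B (O(B) = 1*B + B = B + B = 2*B)
A = 625 (A = (-25)² = 625)
O(x(-2, -1))*A = (2*(-5 - 2 - 2*(-1)))*625 = (2*(-5 - 2 + 2))*625 = (2*(-5))*625 = -10*625 = -6250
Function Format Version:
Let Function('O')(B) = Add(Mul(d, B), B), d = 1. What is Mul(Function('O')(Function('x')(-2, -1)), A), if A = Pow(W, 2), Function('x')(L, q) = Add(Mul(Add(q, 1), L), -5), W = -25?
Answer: -6250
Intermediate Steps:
Function('x')(L, q) = Add(-5, Mul(L, Add(1, q))) (Function('x')(L, q) = Add(Mul(Add(1, q), L), -5) = Add(Mul(L, Add(1, q)), -5) = Add(-5, Mul(L, Add(1, q))))
Function('O')(B) = Mul(2, B) (Function('O')(B) = Add(Mul(1, B), B) = Add(B, B) = Mul(2, B))
A = 625 (A = Pow(-25, 2) = 625)
Mul(Function('O')(Function('x')(-2, -1)), A) = Mul(Mul(2, Add(-5, -2, Mul(-2, -1))), 625) = Mul(Mul(2, Add(-5, -2, 2)), 625) = Mul(Mul(2, -5), 625) = Mul(-10, 625) = -6250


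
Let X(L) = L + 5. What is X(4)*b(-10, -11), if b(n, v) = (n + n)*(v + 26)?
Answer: -2700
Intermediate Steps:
X(L) = 5 + L
b(n, v) = 2*n*(26 + v) (b(n, v) = (2*n)*(26 + v) = 2*n*(26 + v))
X(4)*b(-10, -11) = (5 + 4)*(2*(-10)*(26 - 11)) = 9*(2*(-10)*15) = 9*(-300) = -2700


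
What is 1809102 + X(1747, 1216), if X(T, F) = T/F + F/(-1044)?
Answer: 574165642655/317376 ≈ 1.8091e+6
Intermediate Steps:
X(T, F) = -F/1044 + T/F (X(T, F) = T/F + F*(-1/1044) = T/F - F/1044 = -F/1044 + T/F)
1809102 + X(1747, 1216) = 1809102 + (-1/1044*1216 + 1747/1216) = 1809102 + (-304/261 + 1747*(1/1216)) = 1809102 + (-304/261 + 1747/1216) = 1809102 + 86303/317376 = 574165642655/317376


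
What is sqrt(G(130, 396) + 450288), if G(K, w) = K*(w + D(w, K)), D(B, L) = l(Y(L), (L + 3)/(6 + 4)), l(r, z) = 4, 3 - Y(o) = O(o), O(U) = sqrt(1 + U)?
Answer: 4*sqrt(31393) ≈ 708.72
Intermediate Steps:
Y(o) = 3 - sqrt(1 + o)
D(B, L) = 4
G(K, w) = K*(4 + w) (G(K, w) = K*(w + 4) = K*(4 + w))
sqrt(G(130, 396) + 450288) = sqrt(130*(4 + 396) + 450288) = sqrt(130*400 + 450288) = sqrt(52000 + 450288) = sqrt(502288) = 4*sqrt(31393)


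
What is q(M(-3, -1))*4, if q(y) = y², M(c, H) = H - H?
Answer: 0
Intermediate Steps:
M(c, H) = 0
q(M(-3, -1))*4 = 0²*4 = 0*4 = 0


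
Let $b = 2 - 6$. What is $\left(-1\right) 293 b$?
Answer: $1172$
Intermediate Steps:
$b = -4$
$\left(-1\right) 293 b = \left(-1\right) 293 \left(-4\right) = \left(-293\right) \left(-4\right) = 1172$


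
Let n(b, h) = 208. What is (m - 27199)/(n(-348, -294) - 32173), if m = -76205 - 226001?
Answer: 65881/6393 ≈ 10.305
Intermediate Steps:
m = -302206
(m - 27199)/(n(-348, -294) - 32173) = (-302206 - 27199)/(208 - 32173) = -329405/(-31965) = -329405*(-1/31965) = 65881/6393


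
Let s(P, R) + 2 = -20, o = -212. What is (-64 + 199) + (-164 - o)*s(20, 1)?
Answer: -921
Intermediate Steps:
s(P, R) = -22 (s(P, R) = -2 - 20 = -22)
(-64 + 199) + (-164 - o)*s(20, 1) = (-64 + 199) + (-164 - 1*(-212))*(-22) = 135 + (-164 + 212)*(-22) = 135 + 48*(-22) = 135 - 1056 = -921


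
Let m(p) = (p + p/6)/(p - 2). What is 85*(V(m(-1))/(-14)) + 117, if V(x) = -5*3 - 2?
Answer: 3083/14 ≈ 220.21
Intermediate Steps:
m(p) = 7*p/(6*(-2 + p)) (m(p) = (p + p*(⅙))/(-2 + p) = (p + p/6)/(-2 + p) = (7*p/6)/(-2 + p) = 7*p/(6*(-2 + p)))
V(x) = -17 (V(x) = -15 - 2 = -17)
85*(V(m(-1))/(-14)) + 117 = 85*(-17/(-14)) + 117 = 85*(-17*(-1/14)) + 117 = 85*(17/14) + 117 = 1445/14 + 117 = 3083/14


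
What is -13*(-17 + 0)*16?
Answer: 3536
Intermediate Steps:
-13*(-17 + 0)*16 = -13*(-17)*16 = 221*16 = 3536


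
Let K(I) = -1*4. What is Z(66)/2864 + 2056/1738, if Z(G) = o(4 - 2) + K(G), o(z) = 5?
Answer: 2945061/2488816 ≈ 1.1833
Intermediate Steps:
K(I) = -4
Z(G) = 1 (Z(G) = 5 - 4 = 1)
Z(66)/2864 + 2056/1738 = 1/2864 + 2056/1738 = 1*(1/2864) + 2056*(1/1738) = 1/2864 + 1028/869 = 2945061/2488816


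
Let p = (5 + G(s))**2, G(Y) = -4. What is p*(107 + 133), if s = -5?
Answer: 240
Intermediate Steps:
p = 1 (p = (5 - 4)**2 = 1**2 = 1)
p*(107 + 133) = 1*(107 + 133) = 1*240 = 240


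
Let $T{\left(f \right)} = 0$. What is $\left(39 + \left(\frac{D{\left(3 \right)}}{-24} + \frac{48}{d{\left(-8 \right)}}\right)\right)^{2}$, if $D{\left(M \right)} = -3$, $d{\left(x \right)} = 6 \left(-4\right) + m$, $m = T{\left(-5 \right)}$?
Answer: $\frac{88209}{64} \approx 1378.3$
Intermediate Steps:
$m = 0$
$d{\left(x \right)} = -24$ ($d{\left(x \right)} = 6 \left(-4\right) + 0 = -24 + 0 = -24$)
$\left(39 + \left(\frac{D{\left(3 \right)}}{-24} + \frac{48}{d{\left(-8 \right)}}\right)\right)^{2} = \left(39 + \left(- \frac{3}{-24} + \frac{48}{-24}\right)\right)^{2} = \left(39 + \left(\left(-3\right) \left(- \frac{1}{24}\right) + 48 \left(- \frac{1}{24}\right)\right)\right)^{2} = \left(39 + \left(\frac{1}{8} - 2\right)\right)^{2} = \left(39 - \frac{15}{8}\right)^{2} = \left(\frac{297}{8}\right)^{2} = \frac{88209}{64}$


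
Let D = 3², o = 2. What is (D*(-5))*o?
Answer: -90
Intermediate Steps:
D = 9
(D*(-5))*o = (9*(-5))*2 = -45*2 = -90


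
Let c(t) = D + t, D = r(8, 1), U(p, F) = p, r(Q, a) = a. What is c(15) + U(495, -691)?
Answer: 511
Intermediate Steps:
D = 1
c(t) = 1 + t
c(15) + U(495, -691) = (1 + 15) + 495 = 16 + 495 = 511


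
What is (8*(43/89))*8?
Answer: 2752/89 ≈ 30.921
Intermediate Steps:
(8*(43/89))*8 = (344/89)*8 = 2752/89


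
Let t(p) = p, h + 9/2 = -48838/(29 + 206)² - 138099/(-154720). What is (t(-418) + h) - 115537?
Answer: -198161134602417/1708882400 ≈ -1.1596e+5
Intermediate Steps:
h = -7675910417/1708882400 (h = -9/2 + (-48838/(29 + 206)² - 138099/(-154720)) = -9/2 + (-48838/(235²) - 138099*(-1/154720)) = -9/2 + (-48838/55225 + 138099/154720) = -9/2 + 14060383/1708882400 = -7675910417/1708882400 ≈ -4.4918)
(t(-418) + h) - 115537 = (-418 - 7675910417/1708882400) - 115537 = -721988753617/1708882400 - 115537 = -198161134602417/1708882400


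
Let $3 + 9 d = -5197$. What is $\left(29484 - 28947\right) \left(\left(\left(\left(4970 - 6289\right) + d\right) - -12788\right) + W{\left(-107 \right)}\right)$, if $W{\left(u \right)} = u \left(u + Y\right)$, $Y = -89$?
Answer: $\frac{51331651}{3} \approx 1.7111 \cdot 10^{7}$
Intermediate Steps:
$d = - \frac{5200}{9}$ ($d = - \frac{1}{3} + \frac{1}{9} \left(-5197\right) = - \frac{1}{3} - \frac{5197}{9} = - \frac{5200}{9} \approx -577.78$)
$W{\left(u \right)} = u \left(-89 + u\right)$ ($W{\left(u \right)} = u \left(u - 89\right) = u \left(-89 + u\right)$)
$\left(29484 - 28947\right) \left(\left(\left(\left(4970 - 6289\right) + d\right) - -12788\right) + W{\left(-107 \right)}\right) = \left(29484 - 28947\right) \left(\left(\left(\left(4970 - 6289\right) - \frac{5200}{9}\right) - -12788\right) - 107 \left(-89 - 107\right)\right) = 537 \left(\left(\left(-1319 - \frac{5200}{9}\right) + 12788\right) - -20972\right) = 537 \left(\left(- \frac{17071}{9} + 12788\right) + 20972\right) = 537 \left(\frac{98021}{9} + 20972\right) = 537 \cdot \frac{286769}{9} = \frac{51331651}{3}$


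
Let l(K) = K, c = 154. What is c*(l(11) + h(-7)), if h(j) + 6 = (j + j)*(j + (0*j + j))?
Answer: 30954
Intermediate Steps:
h(j) = -6 + 4*j**2 (h(j) = -6 + (j + j)*(j + (0*j + j)) = -6 + (2*j)*(j + (0 + j)) = -6 + (2*j)*(j + j) = -6 + (2*j)*(2*j) = -6 + 4*j**2)
c*(l(11) + h(-7)) = 154*(11 + (-6 + 4*(-7)**2)) = 154*(11 + (-6 + 4*49)) = 154*(11 + (-6 + 196)) = 154*(11 + 190) = 154*201 = 30954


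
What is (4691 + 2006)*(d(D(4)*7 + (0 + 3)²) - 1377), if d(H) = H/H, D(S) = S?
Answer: -9215072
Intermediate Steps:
d(H) = 1
(4691 + 2006)*(d(D(4)*7 + (0 + 3)²) - 1377) = (4691 + 2006)*(1 - 1377) = 6697*(-1376) = -9215072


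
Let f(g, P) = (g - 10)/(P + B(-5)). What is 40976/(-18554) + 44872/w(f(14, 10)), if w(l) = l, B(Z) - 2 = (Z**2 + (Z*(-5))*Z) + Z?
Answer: -9678473386/9277 ≈ -1.0433e+6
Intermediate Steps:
B(Z) = 2 + Z - 4*Z**2 (B(Z) = 2 + ((Z**2 + (Z*(-5))*Z) + Z) = 2 + ((Z**2 + (-5*Z)*Z) + Z) = 2 + ((Z**2 - 5*Z**2) + Z) = 2 + (-4*Z**2 + Z) = 2 + (Z - 4*Z**2) = 2 + Z - 4*Z**2)
f(g, P) = (-10 + g)/(-103 + P) (f(g, P) = (g - 10)/(P + (2 - 5 - 4*(-5)**2)) = (-10 + g)/(P + (2 - 5 - 4*25)) = (-10 + g)/(P + (2 - 5 - 100)) = (-10 + g)/(P - 103) = (-10 + g)/(-103 + P))
40976/(-18554) + 44872/w(f(14, 10)) = 40976/(-18554) + 44872/(((-10 + 14)/(-103 + 10))) = 40976*(-1/18554) + 44872/((4/(-93))) = -20488/9277 + 44872/((-1/93*4)) = -20488/9277 + 44872/(-4/93) = -20488/9277 + 44872*(-93/4) = -20488/9277 - 1043274 = -9678473386/9277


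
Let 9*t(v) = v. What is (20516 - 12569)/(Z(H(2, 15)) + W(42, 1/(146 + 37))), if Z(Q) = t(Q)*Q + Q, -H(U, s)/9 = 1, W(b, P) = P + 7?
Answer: 1454301/1282 ≈ 1134.4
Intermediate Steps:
t(v) = v/9
W(b, P) = 7 + P
H(U, s) = -9 (H(U, s) = -9*1 = -9)
Z(Q) = Q + Q²/9 (Z(Q) = (Q/9)*Q + Q = Q²/9 + Q = Q + Q²/9)
(20516 - 12569)/(Z(H(2, 15)) + W(42, 1/(146 + 37))) = (20516 - 12569)/((⅑)*(-9)*(9 - 9) + (7 + 1/(146 + 37))) = 7947/((⅑)*(-9)*0 + (7 + 1/183)) = 7947/(0 + (7 + 1/183)) = 7947/(0 + 1282/183) = 7947/(1282/183) = 7947*(183/1282) = 1454301/1282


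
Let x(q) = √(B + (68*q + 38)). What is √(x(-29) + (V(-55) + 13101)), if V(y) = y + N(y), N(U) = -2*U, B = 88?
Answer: √(13156 + I*√1846) ≈ 114.7 + 0.1873*I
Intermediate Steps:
x(q) = √(126 + 68*q) (x(q) = √(88 + (68*q + 38)) = √(88 + (38 + 68*q)) = √(126 + 68*q))
V(y) = -y (V(y) = y - 2*y = -y)
√(x(-29) + (V(-55) + 13101)) = √(√(126 + 68*(-29)) + (-1*(-55) + 13101)) = √(√(126 - 1972) + (55 + 13101)) = √(√(-1846) + 13156) = √(I*√1846 + 13156) = √(13156 + I*√1846)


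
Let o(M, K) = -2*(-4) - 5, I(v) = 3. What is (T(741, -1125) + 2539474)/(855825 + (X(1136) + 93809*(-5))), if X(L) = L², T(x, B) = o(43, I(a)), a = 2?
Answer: 2539477/1677276 ≈ 1.5140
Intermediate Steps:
o(M, K) = 3 (o(M, K) = 8 - 5 = 3)
T(x, B) = 3
(T(741, -1125) + 2539474)/(855825 + (X(1136) + 93809*(-5))) = (3 + 2539474)/(855825 + (1136² + 93809*(-5))) = 2539477/(855825 + (1290496 - 469045)) = 2539477/(855825 + 821451) = 2539477/1677276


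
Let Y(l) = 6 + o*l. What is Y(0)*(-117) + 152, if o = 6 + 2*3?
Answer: -550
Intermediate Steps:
o = 12 (o = 6 + 6 = 12)
Y(l) = 6 + 12*l
Y(0)*(-117) + 152 = (6 + 12*0)*(-117) + 152 = (6 + 0)*(-117) + 152 = 6*(-117) + 152 = -702 + 152 = -550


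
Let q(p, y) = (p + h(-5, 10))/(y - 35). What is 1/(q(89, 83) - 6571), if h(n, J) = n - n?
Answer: -48/315319 ≈ -0.00015223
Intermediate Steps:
h(n, J) = 0
q(p, y) = p/(-35 + y) (q(p, y) = (p + 0)/(y - 35) = p/(-35 + y))
1/(q(89, 83) - 6571) = 1/(89/(-35 + 83) - 6571) = 1/(89/48 - 6571) = 1/(-315319/48) = -48/315319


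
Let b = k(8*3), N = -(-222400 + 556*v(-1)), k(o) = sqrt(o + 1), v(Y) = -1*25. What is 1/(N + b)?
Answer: 1/236305 ≈ 4.2318e-6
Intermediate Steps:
v(Y) = -25
k(o) = sqrt(1 + o)
N = 236300 (N = -556/(1/(-25 - 400)) = -556/(1/(-425)) = -556/(-1/425) = -556*(-425) = 236300)
b = 5 (b = sqrt(1 + 8*3) = sqrt(1 + 24) = sqrt(25) = 5)
1/(N + b) = 1/(236300 + 5) = 1/236305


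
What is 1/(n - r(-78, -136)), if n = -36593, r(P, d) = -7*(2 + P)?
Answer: -1/37125 ≈ -2.6936e-5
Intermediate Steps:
r(P, d) = -14 - 7*P
1/(n - r(-78, -136)) = 1/(-36593 - (-14 - 7*(-78))) = 1/(-36593 - (-14 + 546)) = 1/(-36593 - 1*532) = 1/(-36593 - 532) = 1/(-37125) = -1/37125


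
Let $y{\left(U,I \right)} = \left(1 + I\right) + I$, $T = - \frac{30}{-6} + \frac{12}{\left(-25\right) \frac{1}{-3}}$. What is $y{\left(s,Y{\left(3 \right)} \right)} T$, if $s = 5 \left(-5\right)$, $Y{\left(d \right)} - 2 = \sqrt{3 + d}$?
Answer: $\frac{161}{5} + \frac{322 \sqrt{6}}{25} \approx 63.749$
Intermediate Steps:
$Y{\left(d \right)} = 2 + \sqrt{3 + d}$
$T = \frac{161}{25}$ ($T = \left(-30\right) \left(- \frac{1}{6}\right) + \frac{12}{\left(-25\right) \left(- \frac{1}{3}\right)} = 5 + \frac{12}{\frac{25}{3}} = 5 + 12 \cdot \frac{3}{25} = 5 + \frac{36}{25} = \frac{161}{25} \approx 6.44$)
$s = -25$
$y{\left(U,I \right)} = 1 + 2 I$
$y{\left(s,Y{\left(3 \right)} \right)} T = \left(1 + 2 \left(2 + \sqrt{3 + 3}\right)\right) \frac{161}{25} = \left(1 + 2 \left(2 + \sqrt{6}\right)\right) \frac{161}{25} = \left(1 + \left(4 + 2 \sqrt{6}\right)\right) \frac{161}{25} = \left(5 + 2 \sqrt{6}\right) \frac{161}{25} = \frac{161}{5} + \frac{322 \sqrt{6}}{25}$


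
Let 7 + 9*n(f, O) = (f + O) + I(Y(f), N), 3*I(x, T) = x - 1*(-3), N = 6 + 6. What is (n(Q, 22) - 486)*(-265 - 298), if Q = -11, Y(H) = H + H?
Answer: 7391627/27 ≈ 2.7376e+5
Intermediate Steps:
Y(H) = 2*H
N = 12
I(x, T) = 1 + x/3 (I(x, T) = (x - 1*(-3))/3 = (x + 3)/3 = (3 + x)/3 = 1 + x/3)
n(f, O) = -⅔ + O/9 + 5*f/27 (n(f, O) = -7/9 + ((f + O) + (1 + (2*f)/3))/9 = -7/9 + ((O + f) + (1 + 2*f/3))/9 = -7/9 + (1 + O + 5*f/3)/9 = -7/9 + (⅑ + O/9 + 5*f/27) = -⅔ + O/9 + 5*f/27)
(n(Q, 22) - 486)*(-265 - 298) = ((-⅔ + (⅑)*22 + (5/27)*(-11)) - 486)*(-265 - 298) = ((-⅔ + 22/9 - 55/27) - 486)*(-563) = (-7/27 - 486)*(-563) = -13129/27*(-563) = 7391627/27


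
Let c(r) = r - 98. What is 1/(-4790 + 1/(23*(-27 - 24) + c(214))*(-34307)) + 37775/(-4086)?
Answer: -104149515100171/11265517378674 ≈ -9.2450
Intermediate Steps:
c(r) = -98 + r
1/(-4790 + 1/(23*(-27 - 24) + c(214))*(-34307)) + 37775/(-4086) = 1/(-4790 + 1/(23*(-27 - 24) + (-98 + 214))*(-34307)) + 37775/(-4086) = -1/34307/(-4790 + 1/(23*(-51) + 116)) + 37775*(-1/4086) = -1/34307/(-4790 + 1/(-1173 + 116)) - 37775/4086 = -1/34307/(-4790 + 1/(-1057)) - 37775/4086 = -1/34307/(-4790 - 1/1057) - 37775/4086 = -1/34307/(-5063031/1057) - 37775/4086 = -1057/5063031*(-1/34307) - 37775/4086 = 151/24813914931 - 37775/4086 = -104149515100171/11265517378674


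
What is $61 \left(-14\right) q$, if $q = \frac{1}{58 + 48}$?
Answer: $- \frac{427}{53} \approx -8.0566$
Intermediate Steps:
$q = \frac{1}{106} \approx 0.009434$
$61 \left(-14\right) q = 61 \left(-14\right) \frac{1}{106} = \left(-854\right) \frac{1}{106} = - \frac{427}{53}$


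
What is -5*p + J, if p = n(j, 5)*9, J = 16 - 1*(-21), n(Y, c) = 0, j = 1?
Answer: 37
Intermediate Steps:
J = 37 (J = 16 + 21 = 37)
p = 0 (p = 0*9 = 0)
-5*p + J = -5*0 + 37 = 0 + 37 = 37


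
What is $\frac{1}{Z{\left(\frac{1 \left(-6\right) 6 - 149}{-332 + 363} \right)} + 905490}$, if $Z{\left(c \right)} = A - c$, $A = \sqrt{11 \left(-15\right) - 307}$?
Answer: $\frac{870181625}{787945953094217} - \frac{1922 i \sqrt{118}}{787945953094217} \approx 1.1044 \cdot 10^{-6} - 2.6497 \cdot 10^{-11} i$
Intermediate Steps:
$A = 2 i \sqrt{118}$ ($A = \sqrt{-165 - 307} = \sqrt{-472} = 2 i \sqrt{118} \approx 21.726 i$)
$Z{\left(c \right)} = - c + 2 i \sqrt{118}$ ($Z{\left(c \right)} = 2 i \sqrt{118} - c = - c + 2 i \sqrt{118}$)
$\frac{1}{Z{\left(\frac{1 \left(-6\right) 6 - 149}{-332 + 363} \right)} + 905490} = \frac{1}{\left(- \frac{1 \left(-6\right) 6 - 149}{-332 + 363} + 2 i \sqrt{118}\right) + 905490} = \frac{1}{\left(- \frac{\left(-6\right) 6 - 149}{31} + 2 i \sqrt{118}\right) + 905490} = \frac{1}{\left(- \frac{-36 - 149}{31} + 2 i \sqrt{118}\right) + 905490} = \frac{1}{\left(- \frac{-185}{31} + 2 i \sqrt{118}\right) + 905490} = \frac{1}{\left(\left(-1\right) \left(- \frac{185}{31}\right) + 2 i \sqrt{118}\right) + 905490} = \frac{1}{\left(\frac{185}{31} + 2 i \sqrt{118}\right) + 905490} = \frac{1}{\frac{28070375}{31} + 2 i \sqrt{118}}$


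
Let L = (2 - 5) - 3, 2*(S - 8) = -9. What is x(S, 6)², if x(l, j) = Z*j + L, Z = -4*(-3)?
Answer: 4356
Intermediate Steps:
S = 7/2 (S = 8 + (½)*(-9) = 8 - 9/2 = 7/2 ≈ 3.5000)
Z = 12
L = -6 (L = -3 - 3 = -6)
x(l, j) = -6 + 12*j (x(l, j) = 12*j - 6 = -6 + 12*j)
x(S, 6)² = (-6 + 12*6)² = (-6 + 72)² = 66² = 4356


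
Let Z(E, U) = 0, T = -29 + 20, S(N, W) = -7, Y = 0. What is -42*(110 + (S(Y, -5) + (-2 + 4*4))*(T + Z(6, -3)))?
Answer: -1974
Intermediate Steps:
T = -9
-42*(110 + (S(Y, -5) + (-2 + 4*4))*(T + Z(6, -3))) = -42*(110 + (-7 + (-2 + 4*4))*(-9 + 0)) = -42*(110 + (-7 + (-2 + 16))*(-9)) = -42*(110 + (-7 + 14)*(-9)) = -42*(110 + 7*(-9)) = -42*(110 - 63) = -42*47 = -1974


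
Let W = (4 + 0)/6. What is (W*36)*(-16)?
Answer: -384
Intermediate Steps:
W = ⅔ (W = (⅙)*4 = ⅔ ≈ 0.66667)
(W*36)*(-16) = ((⅔)*36)*(-16) = 24*(-16) = -384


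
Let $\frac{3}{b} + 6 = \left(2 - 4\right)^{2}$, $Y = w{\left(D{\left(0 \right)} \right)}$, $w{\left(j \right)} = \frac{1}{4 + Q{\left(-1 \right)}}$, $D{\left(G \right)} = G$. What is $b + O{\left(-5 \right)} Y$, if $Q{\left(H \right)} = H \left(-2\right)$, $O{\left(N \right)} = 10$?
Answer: $\frac{1}{6} \approx 0.16667$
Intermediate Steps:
$Q{\left(H \right)} = - 2 H$
$w{\left(j \right)} = \frac{1}{6}$ ($w{\left(j \right)} = \frac{1}{4 - -2} = \frac{1}{4 + 2} = \frac{1}{6}$)
$Y = \frac{1}{6} \approx 0.16667$
$b = - \frac{3}{2}$ ($b = \frac{3}{-6 + \left(2 - 4\right)^{2}} = \frac{3}{-6 + \left(-2\right)^{2}} = \frac{3}{-6 + 4} = \frac{3}{-2} = 3 \left(- \frac{1}{2}\right) = - \frac{3}{2} \approx -1.5$)
$b + O{\left(-5 \right)} Y = - \frac{3}{2} + 10 \cdot \frac{1}{6} = - \frac{3}{2} + \frac{5}{3} = \frac{1}{6}$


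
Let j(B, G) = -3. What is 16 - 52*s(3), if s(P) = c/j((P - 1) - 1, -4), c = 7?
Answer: 412/3 ≈ 137.33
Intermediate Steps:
s(P) = -7/3 (s(P) = 7/(-3) = 7*(-⅓) = -7/3)
16 - 52*s(3) = 16 - 52*(-7/3) = 16 + 364/3 = 412/3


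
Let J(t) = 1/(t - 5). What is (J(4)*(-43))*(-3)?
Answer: -129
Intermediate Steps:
J(t) = 1/(-5 + t)
(J(4)*(-43))*(-3) = (-43/(-5 + 4))*(-3) = (-43/(-1))*(-3) = -1*(-43)*(-3) = 43*(-3) = -129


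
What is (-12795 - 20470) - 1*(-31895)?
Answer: -1370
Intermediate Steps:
(-12795 - 20470) - 1*(-31895) = -33265 + 31895 = -1370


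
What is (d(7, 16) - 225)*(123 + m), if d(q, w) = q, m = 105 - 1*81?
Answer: -32046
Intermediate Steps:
m = 24 (m = 105 - 81 = 24)
(d(7, 16) - 225)*(123 + m) = (7 - 225)*(123 + 24) = -218*147 = -32046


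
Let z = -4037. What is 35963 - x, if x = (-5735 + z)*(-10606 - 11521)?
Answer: -216189081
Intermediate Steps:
x = 216225044 (x = (-5735 - 4037)*(-10606 - 11521) = -9772*(-22127) = 216225044)
35963 - x = 35963 - 1*216225044 = 35963 - 216225044 = -216189081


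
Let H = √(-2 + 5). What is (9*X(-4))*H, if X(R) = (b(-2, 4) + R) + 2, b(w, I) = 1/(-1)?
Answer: -27*√3 ≈ -46.765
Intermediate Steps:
b(w, I) = -1
X(R) = 1 + R (X(R) = (-1 + R) + 2 = 1 + R)
H = √3 ≈ 1.7320
(9*X(-4))*H = (9*(1 - 4))*√3 = (9*(-3))*√3 = -27*√3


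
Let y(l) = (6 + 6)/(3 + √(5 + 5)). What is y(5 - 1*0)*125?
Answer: -4500 + 1500*√10 ≈ 243.42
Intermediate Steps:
y(l) = 12/(3 + √10)
y(5 - 1*0)*125 = (-36 + 12*√10)*125 = -4500 + 1500*√10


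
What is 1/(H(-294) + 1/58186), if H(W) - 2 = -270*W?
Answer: 58186/4618921053 ≈ 1.2597e-5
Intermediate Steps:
H(W) = 2 - 270*W
1/(H(-294) + 1/58186) = 1/((2 - 270*(-294)) + 1/58186) = 1/((2 + 79380) + 1/58186) = 1/(79382 + 1/58186) = 1/(4618921053/58186) = 58186/4618921053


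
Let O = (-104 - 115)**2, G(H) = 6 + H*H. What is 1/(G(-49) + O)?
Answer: 1/50368 ≈ 1.9854e-5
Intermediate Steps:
G(H) = 6 + H**2
O = 47961 (O = (-219)**2 = 47961)
1/(G(-49) + O) = 1/((6 + (-49)**2) + 47961) = 1/((6 + 2401) + 47961) = 1/(2407 + 47961) = 1/50368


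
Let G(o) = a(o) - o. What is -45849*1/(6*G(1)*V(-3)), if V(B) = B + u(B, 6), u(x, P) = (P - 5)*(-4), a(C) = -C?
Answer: -15283/28 ≈ -545.82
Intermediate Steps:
u(x, P) = 20 - 4*P (u(x, P) = (-5 + P)*(-4) = 20 - 4*P)
G(o) = -2*o (G(o) = -o - o = -2*o)
V(B) = -4 + B (V(B) = B + (20 - 4*6) = B + (20 - 24) = B - 4 = -4 + B)
-45849*1/(6*G(1)*V(-3)) = -45849*(-1/(12*(-4 - 3))) = -45849/((6*(-7))*(-2)) = -45849/((-42*(-2))) = -45849/84 = -45849*1/84 = -15283/28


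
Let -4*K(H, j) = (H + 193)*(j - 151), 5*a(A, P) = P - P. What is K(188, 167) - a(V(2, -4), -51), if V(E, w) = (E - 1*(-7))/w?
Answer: -1524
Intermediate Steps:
V(E, w) = (7 + E)/w (V(E, w) = (E + 7)/w = (7 + E)/w)
a(A, P) = 0 (a(A, P) = (P - P)/5 = (⅕)*0 = 0)
K(H, j) = -(-151 + j)*(193 + H)/4 (K(H, j) = -(H + 193)*(j - 151)/4 = -(193 + H)*(-151 + j)/4 = -(-151 + j)*(193 + H)/4)
K(188, 167) - a(V(2, -4), -51) = (29143/4 - 193/4*167 + (151/4)*188 - ¼*188*167) - 1*0 = (29143/4 - 32231/4 + 7097 - 7849) + 0 = -1524 + 0 = -1524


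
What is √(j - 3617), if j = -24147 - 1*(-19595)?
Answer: I*√8169 ≈ 90.383*I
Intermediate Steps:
j = -4552 (j = -24147 + 19595 = -4552)
√(j - 3617) = √(-4552 - 3617) = √(-8169) = I*√8169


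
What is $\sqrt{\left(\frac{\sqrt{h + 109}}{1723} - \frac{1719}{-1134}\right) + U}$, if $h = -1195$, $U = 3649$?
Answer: $\frac{\sqrt{19117160082790 + 3039372 i \sqrt{1086}}}{72366} \approx 60.419 + 0.00015828 i$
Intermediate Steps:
$\sqrt{\left(\frac{\sqrt{h + 109}}{1723} - \frac{1719}{-1134}\right) + U} = \sqrt{\left(\frac{\sqrt{-1195 + 109}}{1723} - \frac{1719}{-1134}\right) + 3649} = \sqrt{\left(\sqrt{-1086} \cdot \frac{1}{1723} - - \frac{191}{126}\right) + 3649} = \sqrt{\left(i \sqrt{1086} \cdot \frac{1}{1723} + \frac{191}{126}\right) + 3649} = \sqrt{\left(\frac{i \sqrt{1086}}{1723} + \frac{191}{126}\right) + 3649} = \sqrt{\left(\frac{191}{126} + \frac{i \sqrt{1086}}{1723}\right) + 3649} = \sqrt{\frac{459965}{126} + \frac{i \sqrt{1086}}{1723}}$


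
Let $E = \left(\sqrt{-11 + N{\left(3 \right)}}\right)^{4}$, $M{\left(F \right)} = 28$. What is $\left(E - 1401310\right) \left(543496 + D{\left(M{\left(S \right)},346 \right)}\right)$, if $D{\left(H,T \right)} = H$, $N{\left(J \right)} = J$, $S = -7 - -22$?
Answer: $-761610830904$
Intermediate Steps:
$S = 15$ ($S = -7 + 22 = 15$)
$E = 64$ ($E = \left(\sqrt{-11 + 3}\right)^{4} = \left(\sqrt{-8}\right)^{4} = \left(2 i \sqrt{2}\right)^{4} = 64$)
$\left(E - 1401310\right) \left(543496 + D{\left(M{\left(S \right)},346 \right)}\right) = \left(64 - 1401310\right) \left(543496 + 28\right) = \left(-1401246\right) 543524 = -761610830904$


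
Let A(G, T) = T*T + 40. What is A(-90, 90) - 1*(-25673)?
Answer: 33813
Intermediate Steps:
A(G, T) = 40 + T**2 (A(G, T) = T**2 + 40 = 40 + T**2)
A(-90, 90) - 1*(-25673) = (40 + 90**2) - 1*(-25673) = (40 + 8100) + 25673 = 8140 + 25673 = 33813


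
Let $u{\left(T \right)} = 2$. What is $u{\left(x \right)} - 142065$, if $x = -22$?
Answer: $-142063$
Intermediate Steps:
$u{\left(x \right)} - 142065 = 2 - 142065 = -142063$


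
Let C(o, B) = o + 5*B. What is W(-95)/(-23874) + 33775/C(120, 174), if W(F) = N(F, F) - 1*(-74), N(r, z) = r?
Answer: 13439419/393921 ≈ 34.117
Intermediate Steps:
W(F) = 74 + F (W(F) = F - 1*(-74) = F + 74 = 74 + F)
W(-95)/(-23874) + 33775/C(120, 174) = (74 - 95)/(-23874) + 33775/(120 + 5*174) = -21*(-1/23874) + 33775/(120 + 870) = 7/7958 + 33775/990 = 7/7958 + 33775*(1/990) = 7/7958 + 6755/198 = 13439419/393921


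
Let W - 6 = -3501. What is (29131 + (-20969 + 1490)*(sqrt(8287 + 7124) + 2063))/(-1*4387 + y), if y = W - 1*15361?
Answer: 40156046/23243 + 19479*sqrt(15411)/23243 ≈ 1831.7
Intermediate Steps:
W = -3495 (W = 6 - 3501 = -3495)
y = -18856 (y = -3495 - 1*15361 = -3495 - 15361 = -18856)
(29131 + (-20969 + 1490)*(sqrt(8287 + 7124) + 2063))/(-1*4387 + y) = (29131 + (-20969 + 1490)*(sqrt(8287 + 7124) + 2063))/(-1*4387 - 18856) = (29131 - 19479*(sqrt(15411) + 2063))/(-4387 - 18856) = (29131 - 19479*(2063 + sqrt(15411)))/(-23243) = (29131 + (-40185177 - 19479*sqrt(15411)))*(-1/23243) = (-40156046 - 19479*sqrt(15411))*(-1/23243) = 40156046/23243 + 19479*sqrt(15411)/23243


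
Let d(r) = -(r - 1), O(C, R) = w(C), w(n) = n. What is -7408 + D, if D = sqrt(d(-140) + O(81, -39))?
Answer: -7408 + sqrt(222) ≈ -7393.1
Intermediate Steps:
O(C, R) = C
d(r) = 1 - r (d(r) = -(-1 + r) = 1 - r)
D = sqrt(222) (D = sqrt((1 - 1*(-140)) + 81) = sqrt((1 + 140) + 81) = sqrt(141 + 81) = sqrt(222) ≈ 14.900)
-7408 + D = -7408 + sqrt(222)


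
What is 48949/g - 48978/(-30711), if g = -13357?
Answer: -283024531/136735609 ≈ -2.0699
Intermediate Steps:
48949/g - 48978/(-30711) = 48949/(-13357) - 48978/(-30711) = 48949*(-1/13357) - 48978*(-1/30711) = -48949/13357 + 16326/10237 = -283024531/136735609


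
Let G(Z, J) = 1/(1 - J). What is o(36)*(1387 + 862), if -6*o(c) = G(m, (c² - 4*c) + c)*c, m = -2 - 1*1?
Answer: 13494/1187 ≈ 11.368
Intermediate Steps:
m = -3 (m = -2 - 1 = -3)
o(c) = c/(6*(-1 + c² - 3*c)) (o(c) = -(-1/(-1 + ((c² - 4*c) + c)))*c/6 = -(-1/(-1 + (c² - 3*c)))*c/6 = -(-1/(-1 + c² - 3*c))*c/6 = -(-1)*c/(6*(-1 + c² - 3*c)) = c/(6*(-1 + c² - 3*c)))
o(36)*(1387 + 862) = ((⅙)*36/(-1 + 36*(-3 + 36)))*(1387 + 862) = ((⅙)*36/(-1 + 36*33))*2249 = ((⅙)*36/(-1 + 1188))*2249 = ((⅙)*36/1187)*2249 = ((⅙)*36*(1/1187))*2249 = (6/1187)*2249 = 13494/1187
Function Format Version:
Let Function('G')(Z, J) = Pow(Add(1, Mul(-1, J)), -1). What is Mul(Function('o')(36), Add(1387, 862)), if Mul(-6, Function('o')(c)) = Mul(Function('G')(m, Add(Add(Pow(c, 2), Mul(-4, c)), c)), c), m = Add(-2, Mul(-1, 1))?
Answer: Rational(13494, 1187) ≈ 11.368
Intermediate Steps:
m = -3 (m = Add(-2, -1) = -3)
Function('o')(c) = Mul(Rational(1, 6), c, Pow(Add(-1, Pow(c, 2), Mul(-3, c)), -1)) (Function('o')(c) = Mul(Rational(-1, 6), Mul(Mul(-1, Pow(Add(-1, Add(Add(Pow(c, 2), Mul(-4, c)), c)), -1)), c)) = Mul(Rational(-1, 6), Mul(Mul(-1, Pow(Add(-1, Add(Pow(c, 2), Mul(-3, c))), -1)), c)) = Mul(Rational(-1, 6), Mul(Mul(-1, Pow(Add(-1, Pow(c, 2), Mul(-3, c)), -1)), c)) = Mul(Rational(-1, 6), Mul(-1, c, Pow(Add(-1, Pow(c, 2), Mul(-3, c)), -1))) = Mul(Rational(1, 6), c, Pow(Add(-1, Pow(c, 2), Mul(-3, c)), -1)))
Mul(Function('o')(36), Add(1387, 862)) = Mul(Mul(Rational(1, 6), 36, Pow(Add(-1, Mul(36, Add(-3, 36))), -1)), Add(1387, 862)) = Mul(Mul(Rational(1, 6), 36, Pow(Add(-1, Mul(36, 33)), -1)), 2249) = Mul(Mul(Rational(1, 6), 36, Pow(Add(-1, 1188), -1)), 2249) = Mul(Mul(Rational(1, 6), 36, Pow(1187, -1)), 2249) = Mul(Mul(Rational(1, 6), 36, Rational(1, 1187)), 2249) = Mul(Rational(6, 1187), 2249) = Rational(13494, 1187)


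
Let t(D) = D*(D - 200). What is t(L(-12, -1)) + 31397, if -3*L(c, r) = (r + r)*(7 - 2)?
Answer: 276673/9 ≈ 30741.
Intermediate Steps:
L(c, r) = -10*r/3 (L(c, r) = -(r + r)*(7 - 2)/3 = -2*r*5/3 = -10*r/3)
t(D) = D*(-200 + D)
t(L(-12, -1)) + 31397 = (-10/3*(-1))*(-200 - 10/3*(-1)) + 31397 = 10*(-200 + 10/3)/3 + 31397 = (10/3)*(-590/3) + 31397 = -5900/9 + 31397 = 276673/9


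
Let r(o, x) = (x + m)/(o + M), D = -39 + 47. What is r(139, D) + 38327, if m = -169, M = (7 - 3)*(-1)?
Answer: 5173984/135 ≈ 38326.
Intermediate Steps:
M = -4 (M = 4*(-1) = -4)
D = 8
r(o, x) = (-169 + x)/(-4 + o) (r(o, x) = (x - 169)/(o - 4) = (-169 + x)/(-4 + o))
r(139, D) + 38327 = (-169 + 8)/(-4 + 139) + 38327 = -161/135 + 38327 = 5173984/135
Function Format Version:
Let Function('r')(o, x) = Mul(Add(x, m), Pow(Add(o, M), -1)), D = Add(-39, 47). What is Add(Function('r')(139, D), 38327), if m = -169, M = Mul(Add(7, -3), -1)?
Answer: Rational(5173984, 135) ≈ 38326.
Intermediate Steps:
M = -4 (M = Mul(4, -1) = -4)
D = 8
Function('r')(o, x) = Mul(Pow(Add(-4, o), -1), Add(-169, x)) (Function('r')(o, x) = Mul(Add(x, -169), Pow(Add(o, -4), -1)) = Mul(Add(-169, x), Pow(Add(-4, o), -1)) = Mul(Pow(Add(-4, o), -1), Add(-169, x)))
Add(Function('r')(139, D), 38327) = Add(Mul(Pow(Add(-4, 139), -1), Add(-169, 8)), 38327) = Add(Mul(Pow(135, -1), -161), 38327) = Add(Mul(Rational(1, 135), -161), 38327) = Add(Rational(-161, 135), 38327) = Rational(5173984, 135)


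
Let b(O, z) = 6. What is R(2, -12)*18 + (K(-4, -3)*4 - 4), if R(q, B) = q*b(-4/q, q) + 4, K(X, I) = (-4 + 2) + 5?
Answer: 296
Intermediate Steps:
K(X, I) = 3 (K(X, I) = -2 + 5 = 3)
R(q, B) = 4 + 6*q (R(q, B) = q*6 + 4 = 6*q + 4 = 4 + 6*q)
R(2, -12)*18 + (K(-4, -3)*4 - 4) = (4 + 6*2)*18 + (3*4 - 4) = (4 + 12)*18 + (12 - 4) = 16*18 + 8 = 288 + 8 = 296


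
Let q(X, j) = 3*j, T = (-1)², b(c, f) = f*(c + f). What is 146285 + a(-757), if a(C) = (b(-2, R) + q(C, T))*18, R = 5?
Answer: 146609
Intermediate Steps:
T = 1
a(C) = 324 (a(C) = (5*(-2 + 5) + 3*1)*18 = (5*3 + 3)*18 = (15 + 3)*18 = 18*18 = 324)
146285 + a(-757) = 146285 + 324 = 146609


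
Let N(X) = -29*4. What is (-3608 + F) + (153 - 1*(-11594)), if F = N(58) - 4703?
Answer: 3320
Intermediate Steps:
N(X) = -116
F = -4819 (F = -116 - 4703 = -4819)
(-3608 + F) + (153 - 1*(-11594)) = (-3608 - 4819) + (153 - 1*(-11594)) = -8427 + (153 + 11594) = -8427 + 11747 = 3320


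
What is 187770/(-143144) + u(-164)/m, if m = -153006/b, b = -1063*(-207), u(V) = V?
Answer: 428072340303/1825157572 ≈ 234.54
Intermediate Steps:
b = 220041
m = -51002/73347 (m = -153006/220041 = -153006*1/220041 = -51002/73347 ≈ -0.69535)
187770/(-143144) + u(-164)/m = 187770/(-143144) - 164/(-51002/73347) = 187770*(-1/143144) - 164*(-73347/51002) = -93885/71572 + 6014454/25501 = 428072340303/1825157572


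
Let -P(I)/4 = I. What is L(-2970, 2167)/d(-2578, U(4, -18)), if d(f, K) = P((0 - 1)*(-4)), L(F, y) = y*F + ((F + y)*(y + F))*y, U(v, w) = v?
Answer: -1390865113/16 ≈ -8.6929e+7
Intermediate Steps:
P(I) = -4*I
L(F, y) = F*y + y*(F + y)**2 (L(F, y) = F*y + ((F + y)*(F + y))*y = F*y + (F + y)**2*y = F*y + y*(F + y)**2)
d(f, K) = -16 (d(f, K) = -4*(0 - 1)*(-4) = -(-4)*(-4) = -4*4 = -16)
L(-2970, 2167)/d(-2578, U(4, -18)) = (2167*(-2970 + (-2970 + 2167)**2))/(-16) = (2167*(-2970 + (-803)**2))*(-1/16) = (2167*(-2970 + 644809))*(-1/16) = (2167*641839)*(-1/16) = 1390865113*(-1/16) = -1390865113/16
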